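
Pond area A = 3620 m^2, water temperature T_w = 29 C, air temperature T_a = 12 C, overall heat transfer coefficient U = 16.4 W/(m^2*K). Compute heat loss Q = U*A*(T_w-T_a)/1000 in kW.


Temperature difference dT = 29 - 12 = 17 K
Heat loss (W) = U * A * dT = 16.4 * 3620 * 17 = 1009256 W
Convert to kW: 1009256 / 1000 = 1009.256 kW

1009.256 kW


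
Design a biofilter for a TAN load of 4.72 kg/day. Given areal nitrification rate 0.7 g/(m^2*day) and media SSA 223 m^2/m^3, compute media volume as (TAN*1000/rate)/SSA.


A = 4.72*1000 / 0.7 = 6742.8571 m^2
V = 6742.8571 / 223 = 30.237

30.237 m^3


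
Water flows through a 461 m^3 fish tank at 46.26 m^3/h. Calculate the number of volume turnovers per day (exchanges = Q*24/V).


Daily flow volume = 46.26 m^3/h * 24 h = 1110.24 m^3/day
Exchanges = daily flow / tank volume = 1110.24 / 461 = 2.40833 exchanges/day

2.40833 exchanges/day


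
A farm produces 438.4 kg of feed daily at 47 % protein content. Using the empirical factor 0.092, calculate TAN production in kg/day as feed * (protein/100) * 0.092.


Protein in feed = 438.4 * 47/100 = 206.048 kg/day
TAN = protein * 0.092 = 206.048 * 0.092 = 18.956416 kg/day

18.956416 kg/day


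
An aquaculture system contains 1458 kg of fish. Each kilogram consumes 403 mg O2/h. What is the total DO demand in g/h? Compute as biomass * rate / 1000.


Total O2 consumption (mg/h) = 1458 kg * 403 mg/(kg*h) = 587574 mg/h
Convert to g/h: 587574 / 1000 = 587.574 g/h

587.574 g/h


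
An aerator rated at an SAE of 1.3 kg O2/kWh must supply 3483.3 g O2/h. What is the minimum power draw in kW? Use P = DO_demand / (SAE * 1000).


SAE in g O2/kWh = 1.3 * 1000 = 1300 g/kWh
P = DO_demand / SAE_g = 3483.3 / 1300 = 2.67946 kW

2.67946 kW


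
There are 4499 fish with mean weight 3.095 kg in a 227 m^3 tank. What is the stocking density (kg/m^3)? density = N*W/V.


Total biomass = 4499 fish * 3.095 kg = 13924.405 kg
Density = total biomass / volume = 13924.405 / 227 = 61.341 kg/m^3

61.341 kg/m^3


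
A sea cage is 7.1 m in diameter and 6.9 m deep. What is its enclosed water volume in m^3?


r = d/2 = 7.1/2 = 3.55 m
Base area = pi*r^2 = pi*3.55^2 = 39.591921 m^2
Volume = 39.591921 * 6.9 = 273.184 m^3

273.184 m^3


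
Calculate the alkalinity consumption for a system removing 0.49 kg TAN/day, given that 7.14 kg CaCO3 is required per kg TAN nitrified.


Alkalinity factor: 7.14 kg CaCO3 consumed per kg TAN nitrified
alk = 0.49 kg TAN * 7.14 = 3.4986 kg CaCO3/day

3.4986 kg CaCO3/day


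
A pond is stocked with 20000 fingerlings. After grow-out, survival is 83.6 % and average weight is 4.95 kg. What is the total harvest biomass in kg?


Survivors = 20000 * 83.6/100 = 16720 fish
Harvest biomass = survivors * W_f = 16720 * 4.95 = 82764 kg

82764 kg


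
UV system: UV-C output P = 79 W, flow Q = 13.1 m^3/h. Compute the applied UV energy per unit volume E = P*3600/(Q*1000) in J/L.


Energy delivered per hour = 79 W * 3600 s = 284400 J/h
Volume treated per hour = 13.1 m^3/h * 1000 = 13100 L/h
dose = 284400 / 13100 = 21.7099 J/L

21.7099 J/L


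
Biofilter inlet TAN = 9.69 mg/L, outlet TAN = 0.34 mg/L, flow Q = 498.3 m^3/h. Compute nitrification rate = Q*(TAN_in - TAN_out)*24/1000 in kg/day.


Concentration drop: TAN_in - TAN_out = 9.69 - 0.34 = 9.35 mg/L
Hourly TAN removed = Q * dTAN = 498.3 m^3/h * 9.35 mg/L = 4659.105 g/h  (m^3/h * mg/L = g/h)
Daily TAN removed = 4659.105 * 24 = 111818.52 g/day
Convert to kg/day: 111818.52 / 1000 = 111.81852 kg/day

111.81852 kg/day


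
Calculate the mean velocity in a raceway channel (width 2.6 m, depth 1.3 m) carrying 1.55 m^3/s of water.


Cross-sectional area = W * d = 2.6 * 1.3 = 3.38 m^2
Velocity = Q / A = 1.55 / 3.38 = 0.45858 m/s

0.45858 m/s


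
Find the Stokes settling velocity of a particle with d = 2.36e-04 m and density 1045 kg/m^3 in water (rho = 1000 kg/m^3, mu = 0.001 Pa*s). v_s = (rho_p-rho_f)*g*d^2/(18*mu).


Density difference: rho_p - rho_f = 1045 - 1000 = 45 kg/m^3
d^2 = (2.36e-04)^2 = 5.5696e-08 m^2
Numerator = (rho_p - rho_f) * g * d^2 = 45 * 9.81 * 5.5696e-08 = 2.4586999e-05
Denominator = 18 * mu = 18 * 0.001 = 0.018
v_s = 2.4586999e-05 / 0.018 = 0.00136594 m/s
Check: Re = rho_f * v_s * d / mu = 1000 * 0.00136594 * 2.36e-04 / 0.001 = 0.322 < 1, so Stokes' law applies.

0.00136594 m/s


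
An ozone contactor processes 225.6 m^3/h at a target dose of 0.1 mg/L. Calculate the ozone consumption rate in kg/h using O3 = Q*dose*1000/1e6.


O3 demand (mg/h) = Q * dose * 1000 = 225.6 * 0.1 * 1000 = 22560 mg/h
Convert mg to kg: 22560 / 1e6 = 0.02256 kg/h

0.02256 kg/h


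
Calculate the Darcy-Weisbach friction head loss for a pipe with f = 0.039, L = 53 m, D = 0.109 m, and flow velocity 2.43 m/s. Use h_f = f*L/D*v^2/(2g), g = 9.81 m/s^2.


v^2 = 2.43^2 = 5.9049 m^2/s^2
L/D = 53/0.109 = 486.23853
h_f = f*(L/D)*v^2/(2g) = 0.039 * 486.23853 * 5.9049 / 19.62 = 5.70726 m

5.70726 m


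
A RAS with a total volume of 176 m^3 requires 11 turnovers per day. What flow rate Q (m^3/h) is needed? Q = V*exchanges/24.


Daily recirculation volume = 176 m^3 * 11 = 1936 m^3/day
Flow rate Q = daily volume / 24 h = 1936 / 24 = 80.6667 m^3/h

80.6667 m^3/h


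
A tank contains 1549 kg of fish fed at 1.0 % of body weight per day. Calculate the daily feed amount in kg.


Feeding rate fraction = 1.0% / 100 = 0.01
Daily feed = 1549 kg * 0.01 = 15.49 kg/day

15.49 kg/day


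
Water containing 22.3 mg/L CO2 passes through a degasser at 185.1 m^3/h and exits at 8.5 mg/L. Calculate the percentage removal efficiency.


CO2_out / CO2_in = 8.5 / 22.3 = 0.38116592
Fraction remaining = 0.38116592
efficiency = (1 - 0.38116592) * 100 = 61.8834 %

61.8834 %


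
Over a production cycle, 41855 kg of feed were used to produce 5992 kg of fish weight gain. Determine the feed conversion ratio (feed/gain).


FCR = feed consumed / weight gained
FCR = 41855 kg / 5992 kg = 6.98515

6.98515


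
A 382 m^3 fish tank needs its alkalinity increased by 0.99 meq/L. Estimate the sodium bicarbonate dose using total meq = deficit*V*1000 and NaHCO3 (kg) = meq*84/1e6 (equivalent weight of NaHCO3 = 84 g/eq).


Tank volume in L = 382 m^3 * 1000 = 382000 L
Total meq required = 0.99 meq/L * 382000 L = 378180 meq
NaHCO3 mass = 378180 meq * 84 mg/meq / 1e6 = 31.7671 kg

31.7671 kg


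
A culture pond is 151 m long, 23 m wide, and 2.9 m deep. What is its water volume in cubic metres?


Base area = L * W = 151 * 23 = 3473 m^2
Volume = area * depth = 3473 * 2.9 = 10071.7 m^3

10071.7 m^3


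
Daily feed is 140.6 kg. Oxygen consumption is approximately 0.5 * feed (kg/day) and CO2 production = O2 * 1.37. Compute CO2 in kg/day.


O2 = 140.6 * 0.5 = 70.3
CO2 = 70.3 * 1.37 = 96.311

96.311 kg/day


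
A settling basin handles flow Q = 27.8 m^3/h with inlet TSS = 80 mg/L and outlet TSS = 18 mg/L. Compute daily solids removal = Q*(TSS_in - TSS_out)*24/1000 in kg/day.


Concentration drop: TSS_in - TSS_out = 80 - 18 = 62 mg/L
Hourly solids removed = Q * dTSS = 27.8 m^3/h * 62 mg/L = 1723.6 g/h  (m^3/h * mg/L = g/h)
Daily solids removed = 1723.6 * 24 = 41366.4 g/day
Convert g to kg: 41366.4 / 1000 = 41.3664 kg/day

41.3664 kg/day


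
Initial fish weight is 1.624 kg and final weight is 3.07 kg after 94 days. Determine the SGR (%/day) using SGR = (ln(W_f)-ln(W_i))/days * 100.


ln(W_f) = ln(3.07) = 1.1216776
ln(W_i) = ln(1.624) = 0.48489224
ln(W_f) - ln(W_i) = 1.1216776 - 0.48489224 = 0.63678536
SGR = 0.63678536 / 94 * 100 = 0.677431 %/day

0.677431 %/day


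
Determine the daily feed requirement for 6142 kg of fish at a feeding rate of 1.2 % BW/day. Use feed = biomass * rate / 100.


Feeding rate fraction = 1.2% / 100 = 0.012
Daily feed = 6142 kg * 0.012 = 73.704 kg/day

73.704 kg/day


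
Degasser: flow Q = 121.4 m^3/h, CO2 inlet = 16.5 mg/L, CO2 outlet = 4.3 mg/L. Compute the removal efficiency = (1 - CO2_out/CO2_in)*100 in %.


CO2_out / CO2_in = 4.3 / 16.5 = 0.26060606
Fraction remaining = 0.26060606
efficiency = (1 - 0.26060606) * 100 = 73.9394 %

73.9394 %


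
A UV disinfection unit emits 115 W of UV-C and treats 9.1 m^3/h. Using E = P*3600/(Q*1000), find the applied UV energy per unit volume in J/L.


Energy delivered per hour = 115 W * 3600 s = 414000 J/h
Volume treated per hour = 9.1 m^3/h * 1000 = 9100 L/h
dose = 414000 / 9100 = 45.4945 J/L

45.4945 J/L


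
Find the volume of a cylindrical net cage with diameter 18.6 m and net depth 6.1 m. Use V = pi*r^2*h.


r = d/2 = 18.6/2 = 9.3 m
Base area = pi*r^2 = pi*9.3^2 = 271.71635 m^2
Volume = 271.71635 * 6.1 = 1657.47 m^3

1657.47 m^3


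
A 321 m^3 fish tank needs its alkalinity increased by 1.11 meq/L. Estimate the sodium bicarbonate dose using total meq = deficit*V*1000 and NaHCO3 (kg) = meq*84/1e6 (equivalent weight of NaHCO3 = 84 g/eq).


Tank volume in L = 321 m^3 * 1000 = 321000 L
Total meq required = 1.11 meq/L * 321000 L = 356310 meq
NaHCO3 mass = 356310 meq * 84 mg/meq / 1e6 = 29.93 kg

29.93 kg


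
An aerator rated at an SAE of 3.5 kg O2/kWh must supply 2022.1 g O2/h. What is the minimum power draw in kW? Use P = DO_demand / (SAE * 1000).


SAE in g O2/kWh = 3.5 * 1000 = 3500 g/kWh
P = DO_demand / SAE_g = 2022.1 / 3500 = 0.577743 kW

0.577743 kW


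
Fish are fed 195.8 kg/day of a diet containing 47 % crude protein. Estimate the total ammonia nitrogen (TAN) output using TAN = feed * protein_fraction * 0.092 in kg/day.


Protein in feed = 195.8 * 47/100 = 92.026 kg/day
TAN = protein * 0.092 = 92.026 * 0.092 = 8.466392 kg/day

8.466392 kg/day


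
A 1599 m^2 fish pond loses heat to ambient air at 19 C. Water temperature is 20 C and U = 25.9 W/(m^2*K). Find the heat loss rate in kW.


Temperature difference dT = 20 - 19 = 1 K
Heat loss (W) = U * A * dT = 25.9 * 1599 * 1 = 41414.1 W
Convert to kW: 41414.1 / 1000 = 41.4141 kW

41.4141 kW


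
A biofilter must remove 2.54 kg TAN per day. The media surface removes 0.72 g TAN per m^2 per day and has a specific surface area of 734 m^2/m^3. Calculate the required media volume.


A = 2.54*1000 / 0.72 = 3527.7778 m^2
V = 3527.7778 / 734 = 4.80624

4.80624 m^3


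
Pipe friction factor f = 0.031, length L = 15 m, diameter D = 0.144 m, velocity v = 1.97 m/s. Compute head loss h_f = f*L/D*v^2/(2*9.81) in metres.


v^2 = 1.97^2 = 3.8809 m^2/s^2
L/D = 15/0.144 = 104.16667
h_f = f*(L/D)*v^2/(2g) = 0.031 * 104.16667 * 3.8809 / 19.62 = 0.63874 m

0.63874 m


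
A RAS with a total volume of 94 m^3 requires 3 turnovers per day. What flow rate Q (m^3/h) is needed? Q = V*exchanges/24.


Daily recirculation volume = 94 m^3 * 3 = 282 m^3/day
Flow rate Q = daily volume / 24 h = 282 / 24 = 11.75 m^3/h

11.75 m^3/h


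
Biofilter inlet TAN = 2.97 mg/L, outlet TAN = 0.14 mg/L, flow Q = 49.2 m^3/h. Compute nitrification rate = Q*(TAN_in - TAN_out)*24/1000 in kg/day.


Concentration drop: TAN_in - TAN_out = 2.97 - 0.14 = 2.83 mg/L
Hourly TAN removed = Q * dTAN = 49.2 m^3/h * 2.83 mg/L = 139.236 g/h  (m^3/h * mg/L = g/h)
Daily TAN removed = 139.236 * 24 = 3341.664 g/day
Convert to kg/day: 3341.664 / 1000 = 3.341664 kg/day

3.341664 kg/day


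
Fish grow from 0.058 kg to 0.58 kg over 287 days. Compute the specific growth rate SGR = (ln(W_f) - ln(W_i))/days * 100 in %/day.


ln(W_f) = ln(0.58) = -0.54472718
ln(W_i) = ln(0.058) = -2.8473123
ln(W_f) - ln(W_i) = -0.54472718 - -2.8473123 = 2.3025851
SGR = 2.3025851 / 287 * 100 = 0.802294 %/day

0.802294 %/day


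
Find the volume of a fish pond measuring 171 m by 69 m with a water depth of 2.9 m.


Base area = L * W = 171 * 69 = 11799 m^2
Volume = area * depth = 11799 * 2.9 = 34217.1 m^3

34217.1 m^3


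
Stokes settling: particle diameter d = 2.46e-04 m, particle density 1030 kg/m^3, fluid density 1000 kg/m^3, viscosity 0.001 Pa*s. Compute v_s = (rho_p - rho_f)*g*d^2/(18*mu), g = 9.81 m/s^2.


Density difference: rho_p - rho_f = 1030 - 1000 = 30 kg/m^3
d^2 = (2.46e-04)^2 = 6.0516e-08 m^2
Numerator = (rho_p - rho_f) * g * d^2 = 30 * 9.81 * 6.0516e-08 = 1.7809859e-05
Denominator = 18 * mu = 18 * 0.001 = 0.018
v_s = 1.7809859e-05 / 0.018 = 9.89437e-04 m/s
Check: Re = rho_f * v_s * d / mu = 1000 * 9.89437e-04 * 2.46e-04 / 0.001 = 0.243 < 1, so Stokes' law applies.

9.89437e-04 m/s


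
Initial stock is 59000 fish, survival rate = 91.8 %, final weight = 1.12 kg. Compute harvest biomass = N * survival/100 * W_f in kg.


Survivors = 59000 * 91.8/100 = 54162 fish
Harvest biomass = survivors * W_f = 54162 * 1.12 = 60661.44 kg

60661.44 kg


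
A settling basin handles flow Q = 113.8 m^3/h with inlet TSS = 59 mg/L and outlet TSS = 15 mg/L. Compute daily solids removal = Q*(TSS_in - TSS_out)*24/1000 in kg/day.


Concentration drop: TSS_in - TSS_out = 59 - 15 = 44 mg/L
Hourly solids removed = Q * dTSS = 113.8 m^3/h * 44 mg/L = 5007.2 g/h  (m^3/h * mg/L = g/h)
Daily solids removed = 5007.2 * 24 = 120172.8 g/day
Convert g to kg: 120172.8 / 1000 = 120.1728 kg/day

120.1728 kg/day


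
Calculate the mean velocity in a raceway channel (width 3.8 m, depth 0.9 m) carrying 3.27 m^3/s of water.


Cross-sectional area = W * d = 3.8 * 0.9 = 3.42 m^2
Velocity = Q / A = 3.27 / 3.42 = 0.95614 m/s

0.95614 m/s


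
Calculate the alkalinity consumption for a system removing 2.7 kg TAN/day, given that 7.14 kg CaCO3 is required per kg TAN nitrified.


Alkalinity factor: 7.14 kg CaCO3 consumed per kg TAN nitrified
alk = 2.7 kg TAN * 7.14 = 19.278 kg CaCO3/day

19.278 kg CaCO3/day


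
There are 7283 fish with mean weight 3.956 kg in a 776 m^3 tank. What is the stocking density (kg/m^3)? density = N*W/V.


Total biomass = 7283 fish * 3.956 kg = 28811.548 kg
Density = total biomass / volume = 28811.548 / 776 = 37.1283 kg/m^3

37.1283 kg/m^3


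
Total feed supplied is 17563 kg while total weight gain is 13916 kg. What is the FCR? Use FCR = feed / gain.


FCR = feed consumed / weight gained
FCR = 17563 kg / 13916 kg = 1.26207

1.26207


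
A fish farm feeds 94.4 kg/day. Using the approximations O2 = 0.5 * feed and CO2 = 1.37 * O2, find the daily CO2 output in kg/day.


O2 = 94.4 * 0.5 = 47.2
CO2 = 47.2 * 1.37 = 64.664

64.664 kg/day


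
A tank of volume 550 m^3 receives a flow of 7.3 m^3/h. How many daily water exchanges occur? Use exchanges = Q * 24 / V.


Daily flow volume = 7.3 m^3/h * 24 h = 175.2 m^3/day
Exchanges = daily flow / tank volume = 175.2 / 550 = 0.318545 exchanges/day

0.318545 exchanges/day


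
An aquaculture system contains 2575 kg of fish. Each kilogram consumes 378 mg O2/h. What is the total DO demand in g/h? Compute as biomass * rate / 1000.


Total O2 consumption (mg/h) = 2575 kg * 378 mg/(kg*h) = 973350 mg/h
Convert to g/h: 973350 / 1000 = 973.35 g/h

973.35 g/h


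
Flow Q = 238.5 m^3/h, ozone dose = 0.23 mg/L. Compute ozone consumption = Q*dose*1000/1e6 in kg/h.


O3 demand (mg/h) = Q * dose * 1000 = 238.5 * 0.23 * 1000 = 54855 mg/h
Convert mg to kg: 54855 / 1e6 = 0.054855 kg/h

0.054855 kg/h


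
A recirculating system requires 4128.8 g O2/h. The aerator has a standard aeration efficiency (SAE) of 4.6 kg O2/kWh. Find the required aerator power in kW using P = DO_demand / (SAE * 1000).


SAE in g O2/kWh = 4.6 * 1000 = 4600 g/kWh
P = DO_demand / SAE_g = 4128.8 / 4600 = 0.897565 kW

0.897565 kW


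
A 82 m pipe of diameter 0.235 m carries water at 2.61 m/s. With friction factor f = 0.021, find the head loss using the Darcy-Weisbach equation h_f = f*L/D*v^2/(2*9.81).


v^2 = 2.61^2 = 6.8121 m^2/s^2
L/D = 82/0.235 = 348.93617
h_f = f*(L/D)*v^2/(2g) = 0.021 * 348.93617 * 6.8121 / 19.62 = 2.54418 m

2.54418 m


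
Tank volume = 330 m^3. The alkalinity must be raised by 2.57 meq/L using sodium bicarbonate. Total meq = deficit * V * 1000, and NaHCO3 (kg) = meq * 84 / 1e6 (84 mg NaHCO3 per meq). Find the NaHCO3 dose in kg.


Tank volume in L = 330 m^3 * 1000 = 330000 L
Total meq required = 2.57 meq/L * 330000 L = 848100 meq
NaHCO3 mass = 848100 meq * 84 mg/meq / 1e6 = 71.2404 kg

71.2404 kg


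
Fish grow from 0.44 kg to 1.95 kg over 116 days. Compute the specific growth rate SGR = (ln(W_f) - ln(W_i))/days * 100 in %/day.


ln(W_f) = ln(1.95) = 0.66782937
ln(W_i) = ln(0.44) = -0.82098055
ln(W_f) - ln(W_i) = 0.66782937 - -0.82098055 = 1.4888099
SGR = 1.4888099 / 116 * 100 = 1.28346 %/day

1.28346 %/day


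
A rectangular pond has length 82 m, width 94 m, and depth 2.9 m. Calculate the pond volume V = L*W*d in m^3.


Base area = L * W = 82 * 94 = 7708 m^2
Volume = area * depth = 7708 * 2.9 = 22353.2 m^3

22353.2 m^3


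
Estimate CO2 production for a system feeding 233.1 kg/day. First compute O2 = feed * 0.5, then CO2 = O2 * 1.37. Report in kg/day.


O2 = 233.1 * 0.5 = 116.55
CO2 = 116.55 * 1.37 = 159.6735

159.6735 kg/day


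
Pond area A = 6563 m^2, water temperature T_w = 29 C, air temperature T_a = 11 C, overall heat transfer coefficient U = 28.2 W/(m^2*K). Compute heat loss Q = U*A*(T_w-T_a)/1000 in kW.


Temperature difference dT = 29 - 11 = 18 K
Heat loss (W) = U * A * dT = 28.2 * 6563 * 18 = 3331378.8 W
Convert to kW: 3331378.8 / 1000 = 3331.3788 kW

3331.3788 kW


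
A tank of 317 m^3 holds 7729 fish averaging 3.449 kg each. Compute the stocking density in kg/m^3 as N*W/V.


Total biomass = 7729 fish * 3.449 kg = 26657.321 kg
Density = total biomass / volume = 26657.321 / 317 = 84.0925 kg/m^3

84.0925 kg/m^3


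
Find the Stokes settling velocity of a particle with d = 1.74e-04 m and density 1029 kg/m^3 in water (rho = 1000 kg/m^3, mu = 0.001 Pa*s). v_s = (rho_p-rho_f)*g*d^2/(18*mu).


Density difference: rho_p - rho_f = 1029 - 1000 = 29 kg/m^3
d^2 = (1.74e-04)^2 = 3.0276e-08 m^2
Numerator = (rho_p - rho_f) * g * d^2 = 29 * 9.81 * 3.0276e-08 = 8.6132192e-06
Denominator = 18 * mu = 18 * 0.001 = 0.018
v_s = 8.6132192e-06 / 0.018 = 4.78512e-04 m/s
Check: Re = rho_f * v_s * d / mu = 1000 * 4.78512e-04 * 1.74e-04 / 0.001 = 0.0833 < 1, so Stokes' law applies.

4.78512e-04 m/s


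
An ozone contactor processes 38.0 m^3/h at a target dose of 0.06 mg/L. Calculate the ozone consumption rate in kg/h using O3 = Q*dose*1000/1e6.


O3 demand (mg/h) = Q * dose * 1000 = 38.0 * 0.06 * 1000 = 2280 mg/h
Convert mg to kg: 2280 / 1e6 = 0.00228 kg/h

0.00228 kg/h


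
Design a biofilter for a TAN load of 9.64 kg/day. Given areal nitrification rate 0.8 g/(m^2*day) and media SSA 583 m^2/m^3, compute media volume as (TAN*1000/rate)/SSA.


A = 9.64*1000 / 0.8 = 12050 m^2
V = 12050 / 583 = 20.669

20.669 m^3


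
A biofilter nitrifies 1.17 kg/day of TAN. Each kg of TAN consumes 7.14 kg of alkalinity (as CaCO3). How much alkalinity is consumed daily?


Alkalinity factor: 7.14 kg CaCO3 consumed per kg TAN nitrified
alk = 1.17 kg TAN * 7.14 = 8.3538 kg CaCO3/day

8.3538 kg CaCO3/day


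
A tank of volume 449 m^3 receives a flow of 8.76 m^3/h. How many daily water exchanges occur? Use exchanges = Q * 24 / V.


Daily flow volume = 8.76 m^3/h * 24 h = 210.24 m^3/day
Exchanges = daily flow / tank volume = 210.24 / 449 = 0.468241 exchanges/day

0.468241 exchanges/day


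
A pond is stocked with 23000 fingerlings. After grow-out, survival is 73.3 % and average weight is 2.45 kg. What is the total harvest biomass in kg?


Survivors = 23000 * 73.3/100 = 16859 fish
Harvest biomass = survivors * W_f = 16859 * 2.45 = 41304.55 kg

41304.55 kg


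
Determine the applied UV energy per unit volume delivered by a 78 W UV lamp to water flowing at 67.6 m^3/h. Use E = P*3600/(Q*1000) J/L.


Energy delivered per hour = 78 W * 3600 s = 280800 J/h
Volume treated per hour = 67.6 m^3/h * 1000 = 67600 L/h
dose = 280800 / 67600 = 4.15385 J/L

4.15385 J/L


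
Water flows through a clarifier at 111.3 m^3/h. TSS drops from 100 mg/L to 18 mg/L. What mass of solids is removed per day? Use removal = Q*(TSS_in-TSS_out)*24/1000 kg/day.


Concentration drop: TSS_in - TSS_out = 100 - 18 = 82 mg/L
Hourly solids removed = Q * dTSS = 111.3 m^3/h * 82 mg/L = 9126.6 g/h  (m^3/h * mg/L = g/h)
Daily solids removed = 9126.6 * 24 = 219038.4 g/day
Convert g to kg: 219038.4 / 1000 = 219.0384 kg/day

219.0384 kg/day


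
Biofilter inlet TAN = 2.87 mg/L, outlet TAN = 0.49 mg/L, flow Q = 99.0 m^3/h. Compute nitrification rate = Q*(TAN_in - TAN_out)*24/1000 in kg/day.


Concentration drop: TAN_in - TAN_out = 2.87 - 0.49 = 2.38 mg/L
Hourly TAN removed = Q * dTAN = 99.0 m^3/h * 2.38 mg/L = 235.62 g/h  (m^3/h * mg/L = g/h)
Daily TAN removed = 235.62 * 24 = 5654.88 g/day
Convert to kg/day: 5654.88 / 1000 = 5.65488 kg/day

5.65488 kg/day


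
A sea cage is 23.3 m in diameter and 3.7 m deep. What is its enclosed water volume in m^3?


r = d/2 = 23.3/2 = 11.65 m
Base area = pi*r^2 = pi*11.65^2 = 426.38481 m^2
Volume = 426.38481 * 3.7 = 1577.62 m^3

1577.62 m^3


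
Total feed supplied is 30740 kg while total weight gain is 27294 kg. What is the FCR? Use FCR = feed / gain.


FCR = feed consumed / weight gained
FCR = 30740 kg / 27294 kg = 1.12625

1.12625


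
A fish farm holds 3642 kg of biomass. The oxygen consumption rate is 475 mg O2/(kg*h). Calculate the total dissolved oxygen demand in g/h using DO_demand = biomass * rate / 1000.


Total O2 consumption (mg/h) = 3642 kg * 475 mg/(kg*h) = 1729950 mg/h
Convert to g/h: 1729950 / 1000 = 1729.95 g/h

1729.95 g/h


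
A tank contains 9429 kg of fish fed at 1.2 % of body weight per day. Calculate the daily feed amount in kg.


Feeding rate fraction = 1.2% / 100 = 0.012
Daily feed = 9429 kg * 0.012 = 113.148 kg/day

113.148 kg/day


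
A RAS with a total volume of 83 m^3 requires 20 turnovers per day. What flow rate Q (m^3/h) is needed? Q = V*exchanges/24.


Daily recirculation volume = 83 m^3 * 20 = 1660 m^3/day
Flow rate Q = daily volume / 24 h = 1660 / 24 = 69.1667 m^3/h

69.1667 m^3/h


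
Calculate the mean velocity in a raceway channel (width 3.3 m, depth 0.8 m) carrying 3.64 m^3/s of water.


Cross-sectional area = W * d = 3.3 * 0.8 = 2.64 m^2
Velocity = Q / A = 3.64 / 2.64 = 1.37879 m/s

1.37879 m/s


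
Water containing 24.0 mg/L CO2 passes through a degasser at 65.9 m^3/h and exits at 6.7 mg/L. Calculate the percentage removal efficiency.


CO2_out / CO2_in = 6.7 / 24.0 = 0.27916667
Fraction remaining = 0.27916667
efficiency = (1 - 0.27916667) * 100 = 72.0833 %

72.0833 %


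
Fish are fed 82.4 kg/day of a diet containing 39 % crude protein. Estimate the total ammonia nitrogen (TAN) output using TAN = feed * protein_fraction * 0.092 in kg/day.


Protein in feed = 82.4 * 39/100 = 32.136 kg/day
TAN = protein * 0.092 = 32.136 * 0.092 = 2.956512 kg/day

2.956512 kg/day


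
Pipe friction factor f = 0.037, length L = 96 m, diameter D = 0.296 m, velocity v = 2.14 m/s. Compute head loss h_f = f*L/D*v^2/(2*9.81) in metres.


v^2 = 2.14^2 = 4.5796 m^2/s^2
L/D = 96/0.296 = 324.32432
h_f = f*(L/D)*v^2/(2g) = 0.037 * 324.32432 * 4.5796 / 19.62 = 2.80098 m

2.80098 m


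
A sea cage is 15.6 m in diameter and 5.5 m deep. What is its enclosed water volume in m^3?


r = d/2 = 15.6/2 = 7.8 m
Base area = pi*r^2 = pi*7.8^2 = 191.1345 m^2
Volume = 191.1345 * 5.5 = 1051.24 m^3

1051.24 m^3


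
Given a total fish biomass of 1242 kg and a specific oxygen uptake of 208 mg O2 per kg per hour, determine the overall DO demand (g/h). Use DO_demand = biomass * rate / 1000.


Total O2 consumption (mg/h) = 1242 kg * 208 mg/(kg*h) = 258336 mg/h
Convert to g/h: 258336 / 1000 = 258.336 g/h

258.336 g/h


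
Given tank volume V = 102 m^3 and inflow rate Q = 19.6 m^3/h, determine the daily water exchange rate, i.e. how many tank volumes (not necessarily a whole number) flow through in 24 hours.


Daily flow volume = 19.6 m^3/h * 24 h = 470.4 m^3/day
Exchanges = daily flow / tank volume = 470.4 / 102 = 4.61176 exchanges/day

4.61176 exchanges/day


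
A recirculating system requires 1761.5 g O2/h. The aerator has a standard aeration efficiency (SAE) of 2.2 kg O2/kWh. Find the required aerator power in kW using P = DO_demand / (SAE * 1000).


SAE in g O2/kWh = 2.2 * 1000 = 2200 g/kWh
P = DO_demand / SAE_g = 1761.5 / 2200 = 0.800682 kW

0.800682 kW


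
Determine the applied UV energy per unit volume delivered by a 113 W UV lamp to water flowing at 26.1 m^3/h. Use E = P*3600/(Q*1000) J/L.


Energy delivered per hour = 113 W * 3600 s = 406800 J/h
Volume treated per hour = 26.1 m^3/h * 1000 = 26100 L/h
dose = 406800 / 26100 = 15.5862 J/L

15.5862 J/L


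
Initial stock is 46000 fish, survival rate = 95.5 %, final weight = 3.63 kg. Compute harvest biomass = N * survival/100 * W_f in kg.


Survivors = 46000 * 95.5/100 = 43930 fish
Harvest biomass = survivors * W_f = 43930 * 3.63 = 159465.9 kg

159465.9 kg


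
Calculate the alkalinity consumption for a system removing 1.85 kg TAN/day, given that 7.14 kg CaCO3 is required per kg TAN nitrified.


Alkalinity factor: 7.14 kg CaCO3 consumed per kg TAN nitrified
alk = 1.85 kg TAN * 7.14 = 13.209 kg CaCO3/day

13.209 kg CaCO3/day


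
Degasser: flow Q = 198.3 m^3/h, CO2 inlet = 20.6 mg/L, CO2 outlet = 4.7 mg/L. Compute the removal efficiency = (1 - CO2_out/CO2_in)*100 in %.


CO2_out / CO2_in = 4.7 / 20.6 = 0.22815534
Fraction remaining = 0.22815534
efficiency = (1 - 0.22815534) * 100 = 77.1845 %

77.1845 %


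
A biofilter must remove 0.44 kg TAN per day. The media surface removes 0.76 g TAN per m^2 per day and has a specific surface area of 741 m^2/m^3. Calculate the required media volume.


A = 0.44*1000 / 0.76 = 578.94737 m^2
V = 578.94737 / 741 = 0.781305

0.781305 m^3


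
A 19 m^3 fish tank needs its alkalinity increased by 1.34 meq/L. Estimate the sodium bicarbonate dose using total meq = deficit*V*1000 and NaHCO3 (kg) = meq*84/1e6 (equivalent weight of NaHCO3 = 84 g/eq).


Tank volume in L = 19 m^3 * 1000 = 19000 L
Total meq required = 1.34 meq/L * 19000 L = 25460 meq
NaHCO3 mass = 25460 meq * 84 mg/meq / 1e6 = 2.13864 kg

2.13864 kg


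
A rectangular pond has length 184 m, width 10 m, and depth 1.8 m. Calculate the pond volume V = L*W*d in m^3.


Base area = L * W = 184 * 10 = 1840 m^2
Volume = area * depth = 1840 * 1.8 = 3312 m^3

3312 m^3


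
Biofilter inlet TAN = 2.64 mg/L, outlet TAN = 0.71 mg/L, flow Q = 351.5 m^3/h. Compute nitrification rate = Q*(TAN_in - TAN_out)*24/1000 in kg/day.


Concentration drop: TAN_in - TAN_out = 2.64 - 0.71 = 1.93 mg/L
Hourly TAN removed = Q * dTAN = 351.5 m^3/h * 1.93 mg/L = 678.395 g/h  (m^3/h * mg/L = g/h)
Daily TAN removed = 678.395 * 24 = 16281.48 g/day
Convert to kg/day: 16281.48 / 1000 = 16.28148 kg/day

16.28148 kg/day


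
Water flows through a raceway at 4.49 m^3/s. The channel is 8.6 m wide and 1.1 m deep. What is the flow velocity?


Cross-sectional area = W * d = 8.6 * 1.1 = 9.46 m^2
Velocity = Q / A = 4.49 / 9.46 = 0.47463 m/s

0.47463 m/s


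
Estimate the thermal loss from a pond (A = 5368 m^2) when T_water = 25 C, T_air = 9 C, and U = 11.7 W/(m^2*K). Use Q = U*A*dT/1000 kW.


Temperature difference dT = 25 - 9 = 16 K
Heat loss (W) = U * A * dT = 11.7 * 5368 * 16 = 1004889.6 W
Convert to kW: 1004889.6 / 1000 = 1004.8896 kW

1004.8896 kW


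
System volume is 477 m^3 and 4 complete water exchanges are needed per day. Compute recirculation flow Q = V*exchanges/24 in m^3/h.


Daily recirculation volume = 477 m^3 * 4 = 1908 m^3/day
Flow rate Q = daily volume / 24 h = 1908 / 24 = 79.5 m^3/h

79.5 m^3/h


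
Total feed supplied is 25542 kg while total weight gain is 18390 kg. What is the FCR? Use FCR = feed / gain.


FCR = feed consumed / weight gained
FCR = 25542 kg / 18390 kg = 1.38891

1.38891


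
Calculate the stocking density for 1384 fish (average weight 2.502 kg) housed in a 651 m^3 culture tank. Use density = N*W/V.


Total biomass = 1384 fish * 2.502 kg = 3462.768 kg
Density = total biomass / volume = 3462.768 / 651 = 5.31915 kg/m^3

5.31915 kg/m^3


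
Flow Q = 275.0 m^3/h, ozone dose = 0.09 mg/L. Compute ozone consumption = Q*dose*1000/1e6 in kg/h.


O3 demand (mg/h) = Q * dose * 1000 = 275.0 * 0.09 * 1000 = 24750 mg/h
Convert mg to kg: 24750 / 1e6 = 0.02475 kg/h

0.02475 kg/h


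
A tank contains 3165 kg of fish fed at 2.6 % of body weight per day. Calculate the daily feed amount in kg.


Feeding rate fraction = 2.6% / 100 = 0.026
Daily feed = 3165 kg * 0.026 = 82.29 kg/day

82.29 kg/day


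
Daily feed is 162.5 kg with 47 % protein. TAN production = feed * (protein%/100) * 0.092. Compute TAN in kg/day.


Protein in feed = 162.5 * 47/100 = 76.375 kg/day
TAN = protein * 0.092 = 76.375 * 0.092 = 7.0265 kg/day

7.0265 kg/day


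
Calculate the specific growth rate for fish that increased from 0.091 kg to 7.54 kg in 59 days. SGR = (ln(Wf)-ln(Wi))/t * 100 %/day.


ln(W_f) = ln(7.54) = 2.0202222
ln(W_i) = ln(0.091) = -2.3968958
ln(W_f) - ln(W_i) = 2.0202222 - -2.3968958 = 4.417118
SGR = 4.417118 / 59 * 100 = 7.48664 %/day

7.48664 %/day


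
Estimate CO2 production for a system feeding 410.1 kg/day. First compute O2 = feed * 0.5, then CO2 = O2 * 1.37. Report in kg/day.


O2 = 410.1 * 0.5 = 205.05
CO2 = 205.05 * 1.37 = 280.9185

280.9185 kg/day


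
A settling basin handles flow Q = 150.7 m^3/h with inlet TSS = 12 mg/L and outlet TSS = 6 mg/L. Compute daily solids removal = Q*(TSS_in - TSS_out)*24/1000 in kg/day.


Concentration drop: TSS_in - TSS_out = 12 - 6 = 6 mg/L
Hourly solids removed = Q * dTSS = 150.7 m^3/h * 6 mg/L = 904.2 g/h  (m^3/h * mg/L = g/h)
Daily solids removed = 904.2 * 24 = 21700.8 g/day
Convert g to kg: 21700.8 / 1000 = 21.7008 kg/day

21.7008 kg/day


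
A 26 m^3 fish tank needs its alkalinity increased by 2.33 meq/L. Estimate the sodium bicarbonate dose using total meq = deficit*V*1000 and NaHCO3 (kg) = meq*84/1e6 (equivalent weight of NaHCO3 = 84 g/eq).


Tank volume in L = 26 m^3 * 1000 = 26000 L
Total meq required = 2.33 meq/L * 26000 L = 60580 meq
NaHCO3 mass = 60580 meq * 84 mg/meq / 1e6 = 5.08872 kg

5.08872 kg


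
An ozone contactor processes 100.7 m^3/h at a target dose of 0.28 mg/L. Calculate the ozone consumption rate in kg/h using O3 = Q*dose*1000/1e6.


O3 demand (mg/h) = Q * dose * 1000 = 100.7 * 0.28 * 1000 = 28196 mg/h
Convert mg to kg: 28196 / 1e6 = 0.028196 kg/h

0.028196 kg/h


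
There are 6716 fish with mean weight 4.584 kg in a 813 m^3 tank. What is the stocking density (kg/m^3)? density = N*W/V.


Total biomass = 6716 fish * 4.584 kg = 30786.144 kg
Density = total biomass / volume = 30786.144 / 813 = 37.8673 kg/m^3

37.8673 kg/m^3


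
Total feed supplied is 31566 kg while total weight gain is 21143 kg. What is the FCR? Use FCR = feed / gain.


FCR = feed consumed / weight gained
FCR = 31566 kg / 21143 kg = 1.49298

1.49298


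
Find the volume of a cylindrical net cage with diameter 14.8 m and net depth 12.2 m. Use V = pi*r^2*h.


r = d/2 = 14.8/2 = 7.4 m
Base area = pi*r^2 = pi*7.4^2 = 172.03361 m^2
Volume = 172.03361 * 12.2 = 2098.81 m^3

2098.81 m^3


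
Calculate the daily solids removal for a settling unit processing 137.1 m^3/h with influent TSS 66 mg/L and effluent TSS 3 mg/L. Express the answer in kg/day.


Concentration drop: TSS_in - TSS_out = 66 - 3 = 63 mg/L
Hourly solids removed = Q * dTSS = 137.1 m^3/h * 63 mg/L = 8637.3 g/h  (m^3/h * mg/L = g/h)
Daily solids removed = 8637.3 * 24 = 207295.2 g/day
Convert g to kg: 207295.2 / 1000 = 207.2952 kg/day

207.2952 kg/day


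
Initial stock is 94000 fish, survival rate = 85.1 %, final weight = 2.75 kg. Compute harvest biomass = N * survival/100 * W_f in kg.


Survivors = 94000 * 85.1/100 = 79994 fish
Harvest biomass = survivors * W_f = 79994 * 2.75 = 219983.5 kg

219983.5 kg


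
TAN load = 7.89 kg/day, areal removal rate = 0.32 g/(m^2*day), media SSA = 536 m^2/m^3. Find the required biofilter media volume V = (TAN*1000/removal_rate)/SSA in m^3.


A = 7.89*1000 / 0.32 = 24656.25 m^2
V = 24656.25 / 536 = 46.0005

46.0005 m^3


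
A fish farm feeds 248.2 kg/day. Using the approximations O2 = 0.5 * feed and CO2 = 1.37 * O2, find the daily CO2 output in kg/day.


O2 = 248.2 * 0.5 = 124.1
CO2 = 124.1 * 1.37 = 170.017

170.017 kg/day


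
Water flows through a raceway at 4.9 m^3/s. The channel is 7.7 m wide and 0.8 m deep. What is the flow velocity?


Cross-sectional area = W * d = 7.7 * 0.8 = 6.16 m^2
Velocity = Q / A = 4.9 / 6.16 = 0.795455 m/s

0.795455 m/s


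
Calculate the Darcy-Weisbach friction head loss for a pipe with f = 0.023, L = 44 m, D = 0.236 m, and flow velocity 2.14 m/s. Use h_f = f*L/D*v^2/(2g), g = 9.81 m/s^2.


v^2 = 2.14^2 = 4.5796 m^2/s^2
L/D = 44/0.236 = 186.44068
h_f = f*(L/D)*v^2/(2g) = 0.023 * 186.44068 * 4.5796 / 19.62 = 1.00091 m

1.00091 m


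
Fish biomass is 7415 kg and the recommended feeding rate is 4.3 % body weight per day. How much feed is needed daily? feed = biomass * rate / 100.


Feeding rate fraction = 4.3% / 100 = 0.043
Daily feed = 7415 kg * 0.043 = 318.845 kg/day

318.845 kg/day


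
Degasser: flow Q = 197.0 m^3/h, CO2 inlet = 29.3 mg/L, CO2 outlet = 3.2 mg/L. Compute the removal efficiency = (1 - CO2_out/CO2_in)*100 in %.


CO2_out / CO2_in = 3.2 / 29.3 = 0.10921502
Fraction remaining = 0.10921502
efficiency = (1 - 0.10921502) * 100 = 89.0785 %

89.0785 %


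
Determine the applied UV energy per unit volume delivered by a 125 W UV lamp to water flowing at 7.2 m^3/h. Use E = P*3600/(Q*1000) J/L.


Energy delivered per hour = 125 W * 3600 s = 450000 J/h
Volume treated per hour = 7.2 m^3/h * 1000 = 7200 L/h
dose = 450000 / 7200 = 62.5 J/L

62.5 J/L


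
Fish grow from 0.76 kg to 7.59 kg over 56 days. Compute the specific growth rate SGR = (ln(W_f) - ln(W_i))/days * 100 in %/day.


ln(W_f) = ln(7.59) = 2.0268316
ln(W_i) = ln(0.76) = -0.27443685
ln(W_f) - ln(W_i) = 2.0268316 - -0.27443685 = 2.3012684
SGR = 2.3012684 / 56 * 100 = 4.10941 %/day

4.10941 %/day


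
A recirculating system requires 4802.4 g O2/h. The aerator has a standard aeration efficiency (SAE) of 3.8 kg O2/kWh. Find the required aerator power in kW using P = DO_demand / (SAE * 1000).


SAE in g O2/kWh = 3.8 * 1000 = 3800 g/kWh
P = DO_demand / SAE_g = 4802.4 / 3800 = 1.26379 kW

1.26379 kW


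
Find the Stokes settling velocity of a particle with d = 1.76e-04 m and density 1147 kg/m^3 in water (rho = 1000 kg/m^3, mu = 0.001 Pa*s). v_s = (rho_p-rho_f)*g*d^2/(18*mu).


Density difference: rho_p - rho_f = 1147 - 1000 = 147 kg/m^3
d^2 = (1.76e-04)^2 = 3.0976e-08 m^2
Numerator = (rho_p - rho_f) * g * d^2 = 147 * 9.81 * 3.0976e-08 = 4.466956e-05
Denominator = 18 * mu = 18 * 0.001 = 0.018
v_s = 4.466956e-05 / 0.018 = 0.00248164 m/s
Check: Re = rho_f * v_s * d / mu = 1000 * 0.00248164 * 1.76e-04 / 0.001 = 0.437 < 1, so Stokes' law applies.

0.00248164 m/s


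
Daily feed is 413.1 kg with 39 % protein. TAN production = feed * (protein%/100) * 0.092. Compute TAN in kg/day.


Protein in feed = 413.1 * 39/100 = 161.109 kg/day
TAN = protein * 0.092 = 161.109 * 0.092 = 14.822028 kg/day

14.822028 kg/day


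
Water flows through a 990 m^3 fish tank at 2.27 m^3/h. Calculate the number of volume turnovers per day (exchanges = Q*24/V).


Daily flow volume = 2.27 m^3/h * 24 h = 54.48 m^3/day
Exchanges = daily flow / tank volume = 54.48 / 990 = 0.0550303 exchanges/day

0.0550303 exchanges/day


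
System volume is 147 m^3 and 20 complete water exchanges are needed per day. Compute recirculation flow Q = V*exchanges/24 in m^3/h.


Daily recirculation volume = 147 m^3 * 20 = 2940 m^3/day
Flow rate Q = daily volume / 24 h = 2940 / 24 = 122.5 m^3/h

122.5 m^3/h


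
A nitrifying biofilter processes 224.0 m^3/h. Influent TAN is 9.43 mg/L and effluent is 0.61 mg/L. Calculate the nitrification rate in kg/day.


Concentration drop: TAN_in - TAN_out = 9.43 - 0.61 = 8.82 mg/L
Hourly TAN removed = Q * dTAN = 224.0 m^3/h * 8.82 mg/L = 1975.68 g/h  (m^3/h * mg/L = g/h)
Daily TAN removed = 1975.68 * 24 = 47416.32 g/day
Convert to kg/day: 47416.32 / 1000 = 47.41632 kg/day

47.41632 kg/day


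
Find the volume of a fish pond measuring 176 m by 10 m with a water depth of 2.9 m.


Base area = L * W = 176 * 10 = 1760 m^2
Volume = area * depth = 1760 * 2.9 = 5104 m^3

5104 m^3


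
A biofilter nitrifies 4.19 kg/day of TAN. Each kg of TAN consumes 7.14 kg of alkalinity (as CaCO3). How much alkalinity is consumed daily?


Alkalinity factor: 7.14 kg CaCO3 consumed per kg TAN nitrified
alk = 4.19 kg TAN * 7.14 = 29.9166 kg CaCO3/day

29.9166 kg CaCO3/day


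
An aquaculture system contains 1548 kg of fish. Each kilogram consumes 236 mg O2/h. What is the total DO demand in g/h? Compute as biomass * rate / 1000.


Total O2 consumption (mg/h) = 1548 kg * 236 mg/(kg*h) = 365328 mg/h
Convert to g/h: 365328 / 1000 = 365.328 g/h

365.328 g/h


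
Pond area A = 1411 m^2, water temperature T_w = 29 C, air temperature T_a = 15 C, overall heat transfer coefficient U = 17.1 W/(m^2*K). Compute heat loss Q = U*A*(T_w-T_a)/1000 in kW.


Temperature difference dT = 29 - 15 = 14 K
Heat loss (W) = U * A * dT = 17.1 * 1411 * 14 = 337793.4 W
Convert to kW: 337793.4 / 1000 = 337.7934 kW

337.7934 kW


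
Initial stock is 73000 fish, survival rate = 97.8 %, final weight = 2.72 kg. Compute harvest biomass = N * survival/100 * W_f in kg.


Survivors = 73000 * 97.8/100 = 71394 fish
Harvest biomass = survivors * W_f = 71394 * 2.72 = 194191.68 kg

194191.68 kg


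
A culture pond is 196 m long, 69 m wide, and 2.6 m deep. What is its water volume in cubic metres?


Base area = L * W = 196 * 69 = 13524 m^2
Volume = area * depth = 13524 * 2.6 = 35162.4 m^3

35162.4 m^3


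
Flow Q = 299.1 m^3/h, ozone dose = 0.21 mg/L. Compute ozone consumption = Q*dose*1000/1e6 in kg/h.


O3 demand (mg/h) = Q * dose * 1000 = 299.1 * 0.21 * 1000 = 62811 mg/h
Convert mg to kg: 62811 / 1e6 = 0.062811 kg/h

0.062811 kg/h


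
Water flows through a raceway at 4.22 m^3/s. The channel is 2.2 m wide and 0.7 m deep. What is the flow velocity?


Cross-sectional area = W * d = 2.2 * 0.7 = 1.54 m^2
Velocity = Q / A = 4.22 / 1.54 = 2.74026 m/s

2.74026 m/s


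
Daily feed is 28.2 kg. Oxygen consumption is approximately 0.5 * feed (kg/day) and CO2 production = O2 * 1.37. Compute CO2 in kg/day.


O2 = 28.2 * 0.5 = 14.1
CO2 = 14.1 * 1.37 = 19.317

19.317 kg/day


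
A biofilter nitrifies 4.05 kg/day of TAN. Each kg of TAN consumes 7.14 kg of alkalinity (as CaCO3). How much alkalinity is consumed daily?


Alkalinity factor: 7.14 kg CaCO3 consumed per kg TAN nitrified
alk = 4.05 kg TAN * 7.14 = 28.917 kg CaCO3/day

28.917 kg CaCO3/day


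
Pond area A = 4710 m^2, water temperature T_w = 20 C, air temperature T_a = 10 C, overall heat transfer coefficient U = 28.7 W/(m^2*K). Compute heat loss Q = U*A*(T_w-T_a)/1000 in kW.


Temperature difference dT = 20 - 10 = 10 K
Heat loss (W) = U * A * dT = 28.7 * 4710 * 10 = 1351770 W
Convert to kW: 1351770 / 1000 = 1351.77 kW

1351.77 kW


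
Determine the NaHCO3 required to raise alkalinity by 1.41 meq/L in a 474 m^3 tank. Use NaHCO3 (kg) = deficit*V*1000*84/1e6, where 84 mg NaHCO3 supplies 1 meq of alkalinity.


Tank volume in L = 474 m^3 * 1000 = 474000 L
Total meq required = 1.41 meq/L * 474000 L = 668340 meq
NaHCO3 mass = 668340 meq * 84 mg/meq / 1e6 = 56.1406 kg

56.1406 kg


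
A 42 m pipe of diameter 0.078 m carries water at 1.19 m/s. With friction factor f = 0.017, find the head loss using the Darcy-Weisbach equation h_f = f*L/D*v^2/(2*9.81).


v^2 = 1.19^2 = 1.4161 m^2/s^2
L/D = 42/0.078 = 538.46154
h_f = f*(L/D)*v^2/(2g) = 0.017 * 538.46154 * 1.4161 / 19.62 = 0.660691 m

0.660691 m


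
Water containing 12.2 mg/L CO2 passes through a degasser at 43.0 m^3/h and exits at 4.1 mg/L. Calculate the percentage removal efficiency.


CO2_out / CO2_in = 4.1 / 12.2 = 0.33606557
Fraction remaining = 0.33606557
efficiency = (1 - 0.33606557) * 100 = 66.3934 %

66.3934 %


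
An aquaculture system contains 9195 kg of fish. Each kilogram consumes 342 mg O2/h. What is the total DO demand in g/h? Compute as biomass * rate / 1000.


Total O2 consumption (mg/h) = 9195 kg * 342 mg/(kg*h) = 3144690 mg/h
Convert to g/h: 3144690 / 1000 = 3144.69 g/h

3144.69 g/h
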